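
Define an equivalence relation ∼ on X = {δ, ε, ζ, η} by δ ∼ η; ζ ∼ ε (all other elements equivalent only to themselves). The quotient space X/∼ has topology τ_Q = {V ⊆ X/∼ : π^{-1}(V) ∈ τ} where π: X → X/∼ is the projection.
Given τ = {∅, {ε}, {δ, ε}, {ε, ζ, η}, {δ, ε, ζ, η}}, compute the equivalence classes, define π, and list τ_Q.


X/∼ = {[δ=η], [ε=ζ]}; |τ_Q| = 2.

Equivalence classes: [δ=η], [ε=ζ].
Quotient map π: X → X/∼ sends δ ↦ [δ=η], ε ↦ [ε=ζ], ζ ↦ [ε=ζ], η ↦ [δ=η].
For each subset V ⊆ X/∼, compute π^{-1}(V) ⊆ X and check whether π^{-1}(V) ∈ τ. V is open in τ_Q iff π^{-1}(V) ∈ τ.
  V = {}: π^{-1}(V) = ∅ ∈ τ ✓.
  V = {[δ=η]}: π^{-1}(V) = {δ, η} ∉ τ ✗.
  V = {[ε=ζ]}: π^{-1}(V) = {ε, ζ} ∉ τ ✗.
  V = {[δ=η], [ε=ζ]}: π^{-1}(V) = {δ, ε, ζ, η} ∈ τ ✓.
Open sets in the quotient: τ_Q = {{}, {[δ=η], [ε=ζ]}} (2 elements).


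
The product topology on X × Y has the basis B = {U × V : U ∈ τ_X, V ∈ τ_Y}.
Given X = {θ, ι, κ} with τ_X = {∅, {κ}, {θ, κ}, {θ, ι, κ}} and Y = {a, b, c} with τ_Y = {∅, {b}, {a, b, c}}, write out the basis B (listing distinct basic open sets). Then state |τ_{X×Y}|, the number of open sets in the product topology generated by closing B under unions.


Basis B = {∅ × ∅, {κ} × {b}, {θ, κ} × {b}, {θ, ι, κ} × {b}, {κ} × {a, b, c}, {θ, κ} × {a, b, c}, {θ, ι, κ} × {a, b, c}}; |τ_{X×Y}| = 10.

Enumerate products U × V with U ∈ τ_X, V ∈ τ_Y (deduplicated):
  ∅ × ∅ = {} (∅)
  {κ} × {b} = {(κ,b)}
  {θ, κ} × {b} = {(θ,b), (κ,b)}
  {θ, ι, κ} × {b} = {(θ,b), (ι,b), (κ,b)}
  {κ} × {a, b, c} = {(κ,a), (κ,b), (κ,c)}
  {θ, κ} × {a, b, c} = {(θ,a), (θ,b), (θ,c), (κ,a), (κ,b), (κ,c)}
  {θ, ι, κ} × {a, b, c} = {(θ,a), (θ,b), (θ,c), (ι,a), (ι,b), (ι,c), (κ,a), (κ,b), (κ,c)}
These 7 distinct sets form the basis B.
Close under arbitrary unions to get τ_{X×Y}; counting gives |τ_{X×Y}| = 10.


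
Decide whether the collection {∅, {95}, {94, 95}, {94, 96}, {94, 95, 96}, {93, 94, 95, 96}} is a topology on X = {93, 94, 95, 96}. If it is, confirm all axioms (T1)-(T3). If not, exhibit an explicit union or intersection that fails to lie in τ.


τ is NOT a topology on X.

Axiom (T1): ∅ ∈ τ? Yes; X ∈ τ? Yes.
Axiom (T2/T3): check pairwise unions and intersections of members of τ.
Counterexample for (T3): {94, 95} ∩ {94, 96} = {94} ∉ τ. Therefore τ is NOT a topology.


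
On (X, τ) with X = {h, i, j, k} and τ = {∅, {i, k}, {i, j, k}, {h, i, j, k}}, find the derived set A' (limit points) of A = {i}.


A' = {h, j, k}

For each x ∈ X, list the open sets U ∈ τ with x ∈ U, then check whether U ∩ (A ∖ {x}) ≠ ∅ for every such U.
  x = h: opens ∋ x are {h, i, j, k}; each meets A ∖ {h}, so x IS a limit point.
  x = i: open {i, k} ∋ x has {i, k} ∩ (A ∖ {i}) = ∅, so x is NOT a limit point.
  x = j: opens ∋ x are {i, j, k}, {h, i, j, k}; each meets A ∖ {j}, so x IS a limit point.
  x = k: opens ∋ x are {i, k}, {i, j, k}, {h, i, j, k}; each meets A ∖ {k}, so x IS a limit point.
Collecting: A' = {h, j, k}.


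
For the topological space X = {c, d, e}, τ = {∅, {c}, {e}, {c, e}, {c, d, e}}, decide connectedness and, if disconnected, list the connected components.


(X, τ) is connected.

Find clopen sets (U ∈ τ with X ∖ U ∈ τ):
  U = ∅, X ∖ U = {c, d, e} — both open, so U is clopen.
  U = {c, d, e}, X ∖ U = ∅ — both open, so U is clopen.
Only trivial clopens (∅ and X) exist, so (X, τ) is connected.
Compute connected components by grouping points that agree on all clopens:
  component: {c, d, e}


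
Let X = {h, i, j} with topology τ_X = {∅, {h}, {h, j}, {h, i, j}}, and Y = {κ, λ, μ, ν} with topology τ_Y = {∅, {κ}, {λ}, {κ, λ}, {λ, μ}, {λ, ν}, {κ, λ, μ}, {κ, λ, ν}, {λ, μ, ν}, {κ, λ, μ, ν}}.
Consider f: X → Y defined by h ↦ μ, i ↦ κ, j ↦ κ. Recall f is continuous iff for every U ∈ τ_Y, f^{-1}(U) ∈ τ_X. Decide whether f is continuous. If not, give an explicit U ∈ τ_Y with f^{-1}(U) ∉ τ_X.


f is NOT continuous.

Compute f^{-1}(U) for each U ∈ τ_Y:
  U = ∅: f^{-1}(U) = ∅ ∈ τ_X ✓.
  U = {κ}: f^{-1}(U) = {i, j} ∉ τ_X ✗.
  U = {λ}: f^{-1}(U) = ∅ ∈ τ_X ✓.
  U = {κ, λ}: f^{-1}(U) = {i, j} ∉ τ_X ✗.
  U = {λ, μ}: f^{-1}(U) = {h} ∈ τ_X ✓.
  U = {λ, ν}: f^{-1}(U) = ∅ ∈ τ_X ✓.
  U = {κ, λ, μ}: f^{-1}(U) = {h, i, j} ∈ τ_X ✓.
  U = {κ, λ, ν}: f^{-1}(U) = {i, j} ∉ τ_X ✗.
  U = {λ, μ, ν}: f^{-1}(U) = {h} ∈ τ_X ✓.
  U = {κ, λ, μ, ν}: f^{-1}(U) = {h, i, j} ∈ τ_X ✓.
Found U = {κ} with f^{-1}(U) = {i, j} not in τ_X. Therefore f is NOT continuous.


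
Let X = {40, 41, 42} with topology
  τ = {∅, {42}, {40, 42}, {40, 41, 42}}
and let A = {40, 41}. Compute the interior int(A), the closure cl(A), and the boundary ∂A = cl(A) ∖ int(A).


int(A) = ∅, cl(A) = {40, 41}, ∂A = {40, 41}.

Closed sets in (X, τ) are complements of opens:
  closed(X, τ) = {∅, {41}, {40, 41}, {40, 41, 42}}.
int(A) = ⋃ {U ∈ τ : U ⊆ A}. Opens contained in A: ∅.
Taking the union of these: int(A) = ∅.
cl(A) = ⋂ {C closed : A ⊆ C}. Closed sets containing A: {40, 41}, {40, 41, 42}.
Intersecting these: cl(A) = {40, 41}.
∂A = cl(A) ∖ int(A) = {40, 41} ∖ ∅ = {40, 41}.


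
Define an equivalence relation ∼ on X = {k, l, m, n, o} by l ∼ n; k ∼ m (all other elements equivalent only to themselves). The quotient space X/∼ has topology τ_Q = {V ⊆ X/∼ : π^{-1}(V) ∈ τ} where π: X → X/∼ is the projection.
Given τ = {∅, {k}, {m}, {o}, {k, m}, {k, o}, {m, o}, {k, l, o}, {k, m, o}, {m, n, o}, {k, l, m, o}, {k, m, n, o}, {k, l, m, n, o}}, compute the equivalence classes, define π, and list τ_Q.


X/∼ = {[k=m], [l=n], [o]}; |τ_Q| = 5.

Equivalence classes: [k=m], [l=n], [o].
Quotient map π: X → X/∼ sends k ↦ [k=m], l ↦ [l=n], m ↦ [k=m], n ↦ [l=n], o ↦ [o].
For each subset V ⊆ X/∼, compute π^{-1}(V) ⊆ X and check whether π^{-1}(V) ∈ τ. V is open in τ_Q iff π^{-1}(V) ∈ τ.
  V = {}: π^{-1}(V) = ∅ ∈ τ ✓.
  V = {[k=m]}: π^{-1}(V) = {k, m} ∈ τ ✓.
  V = {[l=n]}: π^{-1}(V) = {l, n} ∉ τ ✗.
  V = {[k=m], [l=n]}: π^{-1}(V) = {k, l, m, n} ∉ τ ✗.
  V = {[o]}: π^{-1}(V) = {o} ∈ τ ✓.
  V = {[k=m], [o]}: π^{-1}(V) = {k, m, o} ∈ τ ✓.
  V = {[l=n], [o]}: π^{-1}(V) = {l, n, o} ∉ τ ✗.
  V = {[k=m], [l=n], [o]}: π^{-1}(V) = {k, l, m, n, o} ∈ τ ✓.
Open sets in the quotient: τ_Q = {{}, {[k=m]}, {[o]}, {[k=m], [o]}, {[k=m], [l=n], [o]}} (5 elements).


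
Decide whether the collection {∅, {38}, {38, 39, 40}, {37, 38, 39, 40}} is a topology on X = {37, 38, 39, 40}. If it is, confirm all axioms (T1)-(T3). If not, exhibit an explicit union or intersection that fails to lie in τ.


τ IS a topology on X.

Axiom (T1): ∅ ∈ τ? Yes; X ∈ τ? Yes.
Axiom (T2/T3): check pairwise unions and intersections of members of τ.
All pairwise intersections and unions checked — each lies in τ. Therefore τ satisfies (T1), (T2), (T3): it IS a topology on X.


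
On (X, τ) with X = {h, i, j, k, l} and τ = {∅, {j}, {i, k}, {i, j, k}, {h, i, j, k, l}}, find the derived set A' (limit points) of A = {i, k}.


A' = {h, i, k, l}

For each x ∈ X, list the open sets U ∈ τ with x ∈ U, then check whether U ∩ (A ∖ {x}) ≠ ∅ for every such U.
  x = h: opens ∋ x are {h, i, j, k, l}; each meets A ∖ {h}, so x IS a limit point.
  x = i: opens ∋ x are {i, k}, {i, j, k}, {h, i, j, k, l}; each meets A ∖ {i}, so x IS a limit point.
  x = j: open {j} ∋ x has {j} ∩ (A ∖ {j}) = ∅, so x is NOT a limit point.
  x = k: opens ∋ x are {i, k}, {i, j, k}, {h, i, j, k, l}; each meets A ∖ {k}, so x IS a limit point.
  x = l: opens ∋ x are {h, i, j, k, l}; each meets A ∖ {l}, so x IS a limit point.
Collecting: A' = {h, i, k, l}.


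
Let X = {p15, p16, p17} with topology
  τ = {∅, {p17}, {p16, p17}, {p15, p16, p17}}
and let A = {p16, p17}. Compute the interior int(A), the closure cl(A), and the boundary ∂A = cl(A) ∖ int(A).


int(A) = {p16, p17}, cl(A) = {p15, p16, p17}, ∂A = {p15}.

Closed sets in (X, τ) are complements of opens:
  closed(X, τ) = {∅, {p15}, {p15, p16}, {p15, p16, p17}}.
int(A) = ⋃ {U ∈ τ : U ⊆ A}. Opens contained in A: ∅, {p17}, {p16, p17}.
Taking the union of these: int(A) = {p16, p17}.
cl(A) = ⋂ {C closed : A ⊆ C}. Closed sets containing A: {p15, p16, p17}.
Intersecting these: cl(A) = {p15, p16, p17}.
∂A = cl(A) ∖ int(A) = {p15, p16, p17} ∖ {p16, p17} = {p15}.


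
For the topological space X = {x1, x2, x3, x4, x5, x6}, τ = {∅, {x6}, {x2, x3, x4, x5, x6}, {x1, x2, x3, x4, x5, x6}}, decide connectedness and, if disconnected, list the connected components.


(X, τ) is connected.

Find clopen sets (U ∈ τ with X ∖ U ∈ τ):
  U = ∅, X ∖ U = {x1, x2, x3, x4, x5, x6} — both open, so U is clopen.
  U = {x1, x2, x3, x4, x5, x6}, X ∖ U = ∅ — both open, so U is clopen.
Only trivial clopens (∅ and X) exist, so (X, τ) is connected.
Compute connected components by grouping points that agree on all clopens:
  component: {x1, x2, x3, x4, x5, x6}


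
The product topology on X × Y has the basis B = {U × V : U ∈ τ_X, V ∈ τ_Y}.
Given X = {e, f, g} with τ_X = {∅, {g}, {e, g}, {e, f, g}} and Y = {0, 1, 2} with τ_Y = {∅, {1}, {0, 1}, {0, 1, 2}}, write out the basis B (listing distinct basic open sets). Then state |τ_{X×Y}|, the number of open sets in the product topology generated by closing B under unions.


Basis B = {∅ × ∅, {g} × {1}, {e, g} × {1}, {g} × {0, 1}, {e, f, g} × {1}, {g} × {0, 1, 2}, {e, g} × {0, 1}, {e, g} × {0, 1, 2}, {e, f, g} × {0, 1}, {e, f, g} × {0, 1, 2}}; |τ_{X×Y}| = 20.

Enumerate products U × V with U ∈ τ_X, V ∈ τ_Y (deduplicated):
  ∅ × ∅ = {} (∅)
  {g} × {1} = {(g,1)}
  {e, g} × {1} = {(e,1), (g,1)}
  {g} × {0, 1} = {(g,0), (g,1)}
  {e, f, g} × {1} = {(e,1), (f,1), (g,1)}
  {g} × {0, 1, 2} = {(g,0), (g,1), (g,2)}
  {e, g} × {0, 1} = {(e,0), (e,1), (g,0), (g,1)}
  {e, g} × {0, 1, 2} = {(e,0), (e,1), (e,2), (g,0), (g,1), (g,2)}
  {e, f, g} × {0, 1} = {(e,0), (e,1), (f,0), (f,1), (g,0), (g,1)}
  {e, f, g} × {0, 1, 2} = {(e,0), (e,1), (e,2), (f,0), (f,1), (f,2), (g,0), (g,1), (g,2)}
These 10 distinct sets form the basis B.
Close under arbitrary unions to get τ_{X×Y}; counting gives |τ_{X×Y}| = 20.


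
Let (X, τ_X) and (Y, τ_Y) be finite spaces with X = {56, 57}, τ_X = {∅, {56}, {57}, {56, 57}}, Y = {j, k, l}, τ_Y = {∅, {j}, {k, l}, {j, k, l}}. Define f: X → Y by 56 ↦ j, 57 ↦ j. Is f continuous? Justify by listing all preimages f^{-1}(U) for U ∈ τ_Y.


f IS continuous.

Compute f^{-1}(U) for each U ∈ τ_Y:
  U = ∅: f^{-1}(U) = ∅ ∈ τ_X ✓.
  U = {j}: f^{-1}(U) = {56, 57} ∈ τ_X ✓.
  U = {k, l}: f^{-1}(U) = ∅ ∈ τ_X ✓.
  U = {j, k, l}: f^{-1}(U) = {56, 57} ∈ τ_X ✓.
Every preimage lies in τ_X, so f IS continuous.


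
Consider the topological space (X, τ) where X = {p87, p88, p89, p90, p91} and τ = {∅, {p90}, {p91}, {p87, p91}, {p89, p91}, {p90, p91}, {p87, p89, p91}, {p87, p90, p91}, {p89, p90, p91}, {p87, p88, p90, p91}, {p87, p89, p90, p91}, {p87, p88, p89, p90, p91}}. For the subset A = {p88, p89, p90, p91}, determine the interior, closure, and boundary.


int(A) = {p89, p90, p91}, cl(A) = {p87, p88, p89, p90, p91}, ∂A = {p87, p88}.

Closed sets in (X, τ) are complements of opens:
  closed(X, τ) = {∅, {p88}, {p89}, {p87, p88}, {p88, p89}, {p88, p90}, {p87, p88, p89}, {p87, p88, p90}, {p88, p89, p90}, {p87, p88, p89, p90}, {p87, p88, p89, p91}, {p87, p88, p89, p90, p91}}.
int(A) = ⋃ {U ∈ τ : U ⊆ A}. Opens contained in A: ∅, {p90}, {p91}, {p89, p91}, {p90, p91}, {p89, p90, p91}.
Taking the union of these: int(A) = {p89, p90, p91}.
cl(A) = ⋂ {C closed : A ⊆ C}. Closed sets containing A: {p87, p88, p89, p90, p91}.
Intersecting these: cl(A) = {p87, p88, p89, p90, p91}.
∂A = cl(A) ∖ int(A) = {p87, p88, p89, p90, p91} ∖ {p89, p90, p91} = {p87, p88}.


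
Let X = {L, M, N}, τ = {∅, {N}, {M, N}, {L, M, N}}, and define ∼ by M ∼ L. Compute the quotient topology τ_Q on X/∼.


X/∼ = {[L=M], [N]}; |τ_Q| = 3.

Equivalence classes: [L=M], [N].
Quotient map π: X → X/∼ sends L ↦ [L=M], M ↦ [L=M], N ↦ [N].
For each subset V ⊆ X/∼, compute π^{-1}(V) ⊆ X and check whether π^{-1}(V) ∈ τ. V is open in τ_Q iff π^{-1}(V) ∈ τ.
  V = {}: π^{-1}(V) = ∅ ∈ τ ✓.
  V = {[L=M]}: π^{-1}(V) = {L, M} ∉ τ ✗.
  V = {[N]}: π^{-1}(V) = {N} ∈ τ ✓.
  V = {[L=M], [N]}: π^{-1}(V) = {L, M, N} ∈ τ ✓.
Open sets in the quotient: τ_Q = {{}, {[N]}, {[L=M], [N]}} (3 elements).


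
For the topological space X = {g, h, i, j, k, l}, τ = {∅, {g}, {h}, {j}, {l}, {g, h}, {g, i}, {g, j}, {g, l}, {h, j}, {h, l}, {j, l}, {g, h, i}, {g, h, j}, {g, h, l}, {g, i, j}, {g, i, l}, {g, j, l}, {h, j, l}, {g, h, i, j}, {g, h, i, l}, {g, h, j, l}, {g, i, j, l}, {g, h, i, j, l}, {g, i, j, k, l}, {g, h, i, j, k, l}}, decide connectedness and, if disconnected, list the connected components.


(X, τ) is disconnected; components = [{h}, {g, i, j, k, l}].

Find clopen sets (U ∈ τ with X ∖ U ∈ τ):
  U = ∅, X ∖ U = {g, h, i, j, k, l} — both open, so U is clopen.
  U = {h}, X ∖ U = {g, i, j, k, l} — both open, so U is clopen.
  U = {g, i, j, k, l}, X ∖ U = {h} — both open, so U is clopen.
  U = {g, h, i, j, k, l}, X ∖ U = ∅ — both open, so U is clopen.
Nontrivial clopen(s) exist: e.g. {h}. So (X, τ) is disconnected.
Compute connected components by grouping points that agree on all clopens:
  component: {h}
  component: {g, i, j, k, l}


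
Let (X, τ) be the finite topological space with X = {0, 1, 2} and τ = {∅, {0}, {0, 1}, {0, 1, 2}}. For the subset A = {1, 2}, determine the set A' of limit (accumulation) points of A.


A' = {2}

For each x ∈ X, list the open sets U ∈ τ with x ∈ U, then check whether U ∩ (A ∖ {x}) ≠ ∅ for every such U.
  x = 0: open {0} ∋ x has {0} ∩ (A ∖ {0}) = ∅, so x is NOT a limit point.
  x = 1: open {0, 1} ∋ x has {0, 1} ∩ (A ∖ {1}) = ∅, so x is NOT a limit point.
  x = 2: opens ∋ x are {0, 1, 2}; each meets A ∖ {2}, so x IS a limit point.
Collecting: A' = {2}.


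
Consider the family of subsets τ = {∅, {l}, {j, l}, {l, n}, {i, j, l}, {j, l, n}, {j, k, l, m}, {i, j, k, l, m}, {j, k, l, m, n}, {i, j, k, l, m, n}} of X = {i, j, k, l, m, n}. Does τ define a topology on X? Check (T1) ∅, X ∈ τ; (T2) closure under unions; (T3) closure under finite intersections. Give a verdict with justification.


τ is NOT a topology on X.

Axiom (T1): ∅ ∈ τ? Yes; X ∈ τ? Yes.
Axiom (T2/T3): check pairwise unions and intersections of members of τ.
Counterexample for (T2): {l, n} ∪ {i, j, l} = {i, j, l, n} ∉ τ. Therefore τ is NOT a topology.


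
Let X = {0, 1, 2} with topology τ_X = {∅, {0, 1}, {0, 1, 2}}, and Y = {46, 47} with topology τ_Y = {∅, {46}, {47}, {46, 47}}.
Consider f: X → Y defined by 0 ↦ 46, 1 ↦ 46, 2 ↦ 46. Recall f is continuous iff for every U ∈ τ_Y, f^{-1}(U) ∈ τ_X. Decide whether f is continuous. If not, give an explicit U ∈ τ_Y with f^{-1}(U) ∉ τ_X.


f IS continuous.

Compute f^{-1}(U) for each U ∈ τ_Y:
  U = ∅: f^{-1}(U) = ∅ ∈ τ_X ✓.
  U = {46}: f^{-1}(U) = {0, 1, 2} ∈ τ_X ✓.
  U = {47}: f^{-1}(U) = ∅ ∈ τ_X ✓.
  U = {46, 47}: f^{-1}(U) = {0, 1, 2} ∈ τ_X ✓.
Every preimage lies in τ_X, so f IS continuous.


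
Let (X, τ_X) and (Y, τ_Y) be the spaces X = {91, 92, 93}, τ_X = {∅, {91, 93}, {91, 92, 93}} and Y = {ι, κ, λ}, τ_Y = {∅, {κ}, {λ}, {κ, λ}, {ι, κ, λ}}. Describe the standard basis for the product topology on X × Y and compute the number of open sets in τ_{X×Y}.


Basis B = {∅ × ∅, {91, 93} × {κ}, {91, 93} × {λ}, {91, 92, 93} × {κ}, {91, 92, 93} × {λ}, {91, 93} × {κ, λ}, {91, 93} × {ι, κ, λ}, {91, 92, 93} × {κ, λ}, {91, 92, 93} × {ι, κ, λ}}; |τ_{X×Y}| = 14.

Enumerate products U × V with U ∈ τ_X, V ∈ τ_Y (deduplicated):
  ∅ × ∅ = {} (∅)
  {91, 93} × {κ} = {(91,κ), (93,κ)}
  {91, 93} × {λ} = {(91,λ), (93,λ)}
  {91, 92, 93} × {κ} = {(91,κ), (92,κ), (93,κ)}
  {91, 92, 93} × {λ} = {(91,λ), (92,λ), (93,λ)}
  {91, 93} × {κ, λ} = {(91,κ), (91,λ), (93,κ), (93,λ)}
  {91, 93} × {ι, κ, λ} = {(91,ι), (91,κ), (91,λ), (93,ι), (93,κ), (93,λ)}
  {91, 92, 93} × {κ, λ} = {(91,κ), (91,λ), (92,κ), (92,λ), (93,κ), (93,λ)}
  {91, 92, 93} × {ι, κ, λ} = {(91,ι), (91,κ), (91,λ), (92,ι), (92,κ), (92,λ), (93,ι), (93,κ), (93,λ)}
These 9 distinct sets form the basis B.
Close under arbitrary unions to get τ_{X×Y}; counting gives |τ_{X×Y}| = 14.


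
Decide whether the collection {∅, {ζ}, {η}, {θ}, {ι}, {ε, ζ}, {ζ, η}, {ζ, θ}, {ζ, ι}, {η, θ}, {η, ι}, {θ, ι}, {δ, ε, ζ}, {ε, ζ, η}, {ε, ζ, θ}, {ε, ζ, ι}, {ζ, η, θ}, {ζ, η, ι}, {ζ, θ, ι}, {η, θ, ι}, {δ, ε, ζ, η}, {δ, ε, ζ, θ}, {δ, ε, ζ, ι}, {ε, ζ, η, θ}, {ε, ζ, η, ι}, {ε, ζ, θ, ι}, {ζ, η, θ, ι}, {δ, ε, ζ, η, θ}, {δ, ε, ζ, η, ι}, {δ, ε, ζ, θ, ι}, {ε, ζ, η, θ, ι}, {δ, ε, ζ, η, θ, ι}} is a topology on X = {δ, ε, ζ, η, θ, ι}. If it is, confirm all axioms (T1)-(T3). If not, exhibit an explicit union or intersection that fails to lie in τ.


τ IS a topology on X.

Axiom (T1): ∅ ∈ τ? Yes; X ∈ τ? Yes.
Axiom (T2/T3): check pairwise unions and intersections of members of τ.
All pairwise intersections and unions checked — each lies in τ. Therefore τ satisfies (T1), (T2), (T3): it IS a topology on X.


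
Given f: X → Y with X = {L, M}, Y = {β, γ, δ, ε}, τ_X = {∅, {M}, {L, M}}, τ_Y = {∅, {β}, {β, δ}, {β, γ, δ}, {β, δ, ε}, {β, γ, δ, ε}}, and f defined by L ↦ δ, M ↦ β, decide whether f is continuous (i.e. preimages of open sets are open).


f IS continuous.

Compute f^{-1}(U) for each U ∈ τ_Y:
  U = ∅: f^{-1}(U) = ∅ ∈ τ_X ✓.
  U = {β}: f^{-1}(U) = {M} ∈ τ_X ✓.
  U = {β, δ}: f^{-1}(U) = {L, M} ∈ τ_X ✓.
  U = {β, γ, δ}: f^{-1}(U) = {L, M} ∈ τ_X ✓.
  U = {β, δ, ε}: f^{-1}(U) = {L, M} ∈ τ_X ✓.
  U = {β, γ, δ, ε}: f^{-1}(U) = {L, M} ∈ τ_X ✓.
Every preimage lies in τ_X, so f IS continuous.


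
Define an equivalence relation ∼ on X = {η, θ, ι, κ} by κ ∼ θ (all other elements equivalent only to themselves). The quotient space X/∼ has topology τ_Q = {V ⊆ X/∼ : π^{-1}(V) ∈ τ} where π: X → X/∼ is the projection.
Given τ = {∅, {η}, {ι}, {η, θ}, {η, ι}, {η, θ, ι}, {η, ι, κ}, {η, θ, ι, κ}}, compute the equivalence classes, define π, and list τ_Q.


X/∼ = {[η], [θ=κ], [ι]}; |τ_Q| = 5.

Equivalence classes: [η], [θ=κ], [ι].
Quotient map π: X → X/∼ sends η ↦ [η], θ ↦ [θ=κ], ι ↦ [ι], κ ↦ [θ=κ].
For each subset V ⊆ X/∼, compute π^{-1}(V) ⊆ X and check whether π^{-1}(V) ∈ τ. V is open in τ_Q iff π^{-1}(V) ∈ τ.
  V = {}: π^{-1}(V) = ∅ ∈ τ ✓.
  V = {[η]}: π^{-1}(V) = {η} ∈ τ ✓.
  V = {[θ=κ]}: π^{-1}(V) = {θ, κ} ∉ τ ✗.
  V = {[η], [θ=κ]}: π^{-1}(V) = {η, θ, κ} ∉ τ ✗.
  V = {[ι]}: π^{-1}(V) = {ι} ∈ τ ✓.
  V = {[η], [ι]}: π^{-1}(V) = {η, ι} ∈ τ ✓.
  V = {[θ=κ], [ι]}: π^{-1}(V) = {θ, ι, κ} ∉ τ ✗.
  V = {[η], [θ=κ], [ι]}: π^{-1}(V) = {η, θ, ι, κ} ∈ τ ✓.
Open sets in the quotient: τ_Q = {{}, {[η]}, {[ι]}, {[η], [ι]}, {[η], [θ=κ], [ι]}} (5 elements).


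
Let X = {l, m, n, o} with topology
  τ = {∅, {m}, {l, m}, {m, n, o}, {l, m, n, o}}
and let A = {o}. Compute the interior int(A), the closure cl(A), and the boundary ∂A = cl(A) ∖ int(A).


int(A) = ∅, cl(A) = {n, o}, ∂A = {n, o}.

Closed sets in (X, τ) are complements of opens:
  closed(X, τ) = {∅, {l}, {n, o}, {l, n, o}, {l, m, n, o}}.
int(A) = ⋃ {U ∈ τ : U ⊆ A}. Opens contained in A: ∅.
Taking the union of these: int(A) = ∅.
cl(A) = ⋂ {C closed : A ⊆ C}. Closed sets containing A: {n, o}, {l, n, o}, {l, m, n, o}.
Intersecting these: cl(A) = {n, o}.
∂A = cl(A) ∖ int(A) = {n, o} ∖ ∅ = {n, o}.


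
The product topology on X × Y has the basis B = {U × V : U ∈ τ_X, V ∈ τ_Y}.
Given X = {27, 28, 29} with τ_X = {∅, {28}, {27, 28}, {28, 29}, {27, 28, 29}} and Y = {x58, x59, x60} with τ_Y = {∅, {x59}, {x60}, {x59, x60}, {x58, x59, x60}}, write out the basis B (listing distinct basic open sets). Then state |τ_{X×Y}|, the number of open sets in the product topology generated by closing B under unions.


Basis B = {∅ × ∅, {28} × {x59}, {28} × {x60}, {27, 28} × {x59}, {27, 28} × {x60}, {28} × {x59, x60}, {28, 29} × {x59}, {28, 29} × {x60}, {27, 28, 29} × {x59}, {27, 28, 29} × {x60}, {28} × {x58, x59, x60}, {27, 28} × {x59, x60}, {28, 29} × {x59, x60}, {27, 28} × {x58, x59, x60}, {27, 28, 29} × {x59, x60}, {28, 29} × {x58, x59, x60}, {27, 28, 29} × {x58, x59, x60}}; |τ_{X×Y}| = 50.

Enumerate products U × V with U ∈ τ_X, V ∈ τ_Y (deduplicated):
  ∅ × ∅ = {} (∅)
  {28} × {x59} = {(28,x59)}
  {28} × {x60} = {(28,x60)}
  {27, 28} × {x59} = {(27,x59), (28,x59)}
  {27, 28} × {x60} = {(27,x60), (28,x60)}
  {28} × {x59, x60} = {(28,x59), (28,x60)}
  {28, 29} × {x59} = {(28,x59), (29,x59)}
  {28, 29} × {x60} = {(28,x60), (29,x60)}
  {27, 28, 29} × {x59} = {(27,x59), (28,x59), (29,x59)}
  {27, 28, 29} × {x60} = {(27,x60), (28,x60), (29,x60)}
  {28} × {x58, x59, x60} = {(28,x58), (28,x59), (28,x60)}
  {27, 28} × {x59, x60} = {(27,x59), (27,x60), (28,x59), (28,x60)}
  {28, 29} × {x59, x60} = {(28,x59), (28,x60), (29,x59), (29,x60)}
  {27, 28} × {x58, x59, x60} = {(27,x58), (27,x59), (27,x60), (28,x58), (28,x59), (28,x60)}
  {27, 28, 29} × {x59, x60} = {(27,x59), (27,x60), (28,x59), (28,x60), (29,x59), (29,x60)}
  {28, 29} × {x58, x59, x60} = {(28,x58), (28,x59), (28,x60), (29,x58), (29,x59), (29,x60)}
  {27, 28, 29} × {x58, x59, x60} = {(27,x58), (27,x59), (27,x60), (28,x58), (28,x59), (28,x60), (29,x58), (29,x59), (29,x60)}
These 17 distinct sets form the basis B.
Close under arbitrary unions to get τ_{X×Y}; counting gives |τ_{X×Y}| = 50.


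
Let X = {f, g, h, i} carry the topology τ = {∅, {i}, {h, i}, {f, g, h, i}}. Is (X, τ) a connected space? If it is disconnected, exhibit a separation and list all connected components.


(X, τ) is connected.

Find clopen sets (U ∈ τ with X ∖ U ∈ τ):
  U = ∅, X ∖ U = {f, g, h, i} — both open, so U is clopen.
  U = {f, g, h, i}, X ∖ U = ∅ — both open, so U is clopen.
Only trivial clopens (∅ and X) exist, so (X, τ) is connected.
Compute connected components by grouping points that agree on all clopens:
  component: {f, g, h, i}


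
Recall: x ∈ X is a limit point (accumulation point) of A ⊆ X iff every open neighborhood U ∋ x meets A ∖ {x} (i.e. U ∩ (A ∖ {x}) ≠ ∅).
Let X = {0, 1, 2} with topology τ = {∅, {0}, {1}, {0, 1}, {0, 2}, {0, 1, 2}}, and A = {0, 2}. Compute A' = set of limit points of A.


A' = {2}

For each x ∈ X, list the open sets U ∈ τ with x ∈ U, then check whether U ∩ (A ∖ {x}) ≠ ∅ for every such U.
  x = 0: open {0} ∋ x has {0} ∩ (A ∖ {0}) = ∅, so x is NOT a limit point.
  x = 1: open {1} ∋ x has {1} ∩ (A ∖ {1}) = ∅, so x is NOT a limit point.
  x = 2: opens ∋ x are {0, 2}, {0, 1, 2}; each meets A ∖ {2}, so x IS a limit point.
Collecting: A' = {2}.


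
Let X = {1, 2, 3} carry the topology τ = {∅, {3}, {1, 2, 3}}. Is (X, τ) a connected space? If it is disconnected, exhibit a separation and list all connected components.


(X, τ) is connected.

Find clopen sets (U ∈ τ with X ∖ U ∈ τ):
  U = ∅, X ∖ U = {1, 2, 3} — both open, so U is clopen.
  U = {1, 2, 3}, X ∖ U = ∅ — both open, so U is clopen.
Only trivial clopens (∅ and X) exist, so (X, τ) is connected.
Compute connected components by grouping points that agree on all clopens:
  component: {1, 2, 3}


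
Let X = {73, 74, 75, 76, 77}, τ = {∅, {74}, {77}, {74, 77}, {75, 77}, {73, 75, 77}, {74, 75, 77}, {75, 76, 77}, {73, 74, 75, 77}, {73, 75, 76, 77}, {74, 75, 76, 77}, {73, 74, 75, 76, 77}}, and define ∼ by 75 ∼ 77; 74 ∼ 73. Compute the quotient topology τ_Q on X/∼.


X/∼ = {[73=74], [75=77], [76]}; |τ_Q| = 5.

Equivalence classes: [73=74], [75=77], [76].
Quotient map π: X → X/∼ sends 73 ↦ [73=74], 74 ↦ [73=74], 75 ↦ [75=77], 76 ↦ [76], 77 ↦ [75=77].
For each subset V ⊆ X/∼, compute π^{-1}(V) ⊆ X and check whether π^{-1}(V) ∈ τ. V is open in τ_Q iff π^{-1}(V) ∈ τ.
  V = {}: π^{-1}(V) = ∅ ∈ τ ✓.
  V = {[73=74]}: π^{-1}(V) = {73, 74} ∉ τ ✗.
  V = {[75=77]}: π^{-1}(V) = {75, 77} ∈ τ ✓.
  V = {[73=74], [75=77]}: π^{-1}(V) = {73, 74, 75, 77} ∈ τ ✓.
  V = {[76]}: π^{-1}(V) = {76} ∉ τ ✗.
  V = {[73=74], [76]}: π^{-1}(V) = {73, 74, 76} ∉ τ ✗.
  V = {[75=77], [76]}: π^{-1}(V) = {75, 76, 77} ∈ τ ✓.
  V = {[73=74], [75=77], [76]}: π^{-1}(V) = {73, 74, 75, 76, 77} ∈ τ ✓.
Open sets in the quotient: τ_Q = {{}, {[75=77]}, {[73=74], [75=77]}, {[75=77], [76]}, {[73=74], [75=77], [76]}} (5 elements).


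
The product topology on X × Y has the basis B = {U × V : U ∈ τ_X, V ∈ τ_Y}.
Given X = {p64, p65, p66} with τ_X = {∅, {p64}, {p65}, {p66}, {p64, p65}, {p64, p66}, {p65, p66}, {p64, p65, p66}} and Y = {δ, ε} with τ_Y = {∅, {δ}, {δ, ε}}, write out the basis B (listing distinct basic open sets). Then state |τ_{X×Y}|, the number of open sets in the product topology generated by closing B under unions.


Basis B = {∅ × ∅, {p64} × {δ}, {p65} × {δ}, {p66} × {δ}, {p64} × {δ, ε}, {p64, p65} × {δ}, {p64, p66} × {δ}, {p65} × {δ, ε}, {p65, p66} × {δ}, {p66} × {δ, ε}, {p64, p65, p66} × {δ}, {p64, p65} × {δ, ε}, {p64, p66} × {δ, ε}, {p65, p66} × {δ, ε}, {p64, p65, p66} × {δ, ε}}; |τ_{X×Y}| = 27.

Enumerate products U × V with U ∈ τ_X, V ∈ τ_Y (deduplicated):
  ∅ × ∅ = {} (∅)
  {p64} × {δ} = {(p64,δ)}
  {p65} × {δ} = {(p65,δ)}
  {p66} × {δ} = {(p66,δ)}
  {p64} × {δ, ε} = {(p64,δ), (p64,ε)}
  {p64, p65} × {δ} = {(p64,δ), (p65,δ)}
  {p64, p66} × {δ} = {(p64,δ), (p66,δ)}
  {p65} × {δ, ε} = {(p65,δ), (p65,ε)}
  {p65, p66} × {δ} = {(p65,δ), (p66,δ)}
  {p66} × {δ, ε} = {(p66,δ), (p66,ε)}
  {p64, p65, p66} × {δ} = {(p64,δ), (p65,δ), (p66,δ)}
  {p64, p65} × {δ, ε} = {(p64,δ), (p64,ε), (p65,δ), (p65,ε)}
  {p64, p66} × {δ, ε} = {(p64,δ), (p64,ε), (p66,δ), (p66,ε)}
  {p65, p66} × {δ, ε} = {(p65,δ), (p65,ε), (p66,δ), (p66,ε)}
  {p64, p65, p66} × {δ, ε} = {(p64,δ), (p64,ε), (p65,δ), (p65,ε), (p66,δ), (p66,ε)}
These 15 distinct sets form the basis B.
Close under arbitrary unions to get τ_{X×Y}; counting gives |τ_{X×Y}| = 27.


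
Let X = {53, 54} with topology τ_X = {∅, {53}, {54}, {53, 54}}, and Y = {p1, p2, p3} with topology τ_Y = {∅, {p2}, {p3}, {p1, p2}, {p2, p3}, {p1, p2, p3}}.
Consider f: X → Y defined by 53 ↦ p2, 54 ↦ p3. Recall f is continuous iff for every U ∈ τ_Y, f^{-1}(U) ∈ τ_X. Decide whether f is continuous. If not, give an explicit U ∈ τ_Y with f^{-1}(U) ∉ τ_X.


f IS continuous.

Compute f^{-1}(U) for each U ∈ τ_Y:
  U = ∅: f^{-1}(U) = ∅ ∈ τ_X ✓.
  U = {p2}: f^{-1}(U) = {53} ∈ τ_X ✓.
  U = {p3}: f^{-1}(U) = {54} ∈ τ_X ✓.
  U = {p1, p2}: f^{-1}(U) = {53} ∈ τ_X ✓.
  U = {p2, p3}: f^{-1}(U) = {53, 54} ∈ τ_X ✓.
  U = {p1, p2, p3}: f^{-1}(U) = {53, 54} ∈ τ_X ✓.
Every preimage lies in τ_X, so f IS continuous.


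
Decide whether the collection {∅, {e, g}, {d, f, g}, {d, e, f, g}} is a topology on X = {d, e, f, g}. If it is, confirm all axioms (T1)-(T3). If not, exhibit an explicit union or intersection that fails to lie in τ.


τ is NOT a topology on X.

Axiom (T1): ∅ ∈ τ? Yes; X ∈ τ? Yes.
Axiom (T2/T3): check pairwise unions and intersections of members of τ.
Counterexample for (T3): {e, g} ∩ {d, f, g} = {g} ∉ τ. Therefore τ is NOT a topology.


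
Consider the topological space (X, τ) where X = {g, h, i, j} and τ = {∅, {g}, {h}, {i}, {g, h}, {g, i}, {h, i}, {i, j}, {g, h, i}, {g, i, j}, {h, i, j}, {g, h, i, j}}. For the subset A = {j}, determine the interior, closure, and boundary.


int(A) = ∅, cl(A) = {j}, ∂A = {j}.

Closed sets in (X, τ) are complements of opens:
  closed(X, τ) = {∅, {g}, {h}, {j}, {g, h}, {g, j}, {h, j}, {i, j}, {g, h, j}, {g, i, j}, {h, i, j}, {g, h, i, j}}.
int(A) = ⋃ {U ∈ τ : U ⊆ A}. Opens contained in A: ∅.
Taking the union of these: int(A) = ∅.
cl(A) = ⋂ {C closed : A ⊆ C}. Closed sets containing A: {j}, {g, j}, {h, j}, {i, j}, {g, h, j}, {g, i, j}, {h, i, j}, {g, h, i, j}.
Intersecting these: cl(A) = {j}.
∂A = cl(A) ∖ int(A) = {j} ∖ ∅ = {j}.


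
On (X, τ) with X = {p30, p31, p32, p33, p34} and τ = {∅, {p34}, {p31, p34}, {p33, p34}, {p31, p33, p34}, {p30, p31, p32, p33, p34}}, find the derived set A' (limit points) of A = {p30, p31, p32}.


A' = {p30, p32}

For each x ∈ X, list the open sets U ∈ τ with x ∈ U, then check whether U ∩ (A ∖ {x}) ≠ ∅ for every such U.
  x = p30: opens ∋ x are {p30, p31, p32, p33, p34}; each meets A ∖ {p30}, so x IS a limit point.
  x = p31: open {p31, p34} ∋ x has {p31, p34} ∩ (A ∖ {p31}) = ∅, so x is NOT a limit point.
  x = p32: opens ∋ x are {p30, p31, p32, p33, p34}; each meets A ∖ {p32}, so x IS a limit point.
  x = p33: open {p33, p34} ∋ x has {p33, p34} ∩ (A ∖ {p33}) = ∅, so x is NOT a limit point.
  x = p34: open {p34} ∋ x has {p34} ∩ (A ∖ {p34}) = ∅, so x is NOT a limit point.
Collecting: A' = {p30, p32}.


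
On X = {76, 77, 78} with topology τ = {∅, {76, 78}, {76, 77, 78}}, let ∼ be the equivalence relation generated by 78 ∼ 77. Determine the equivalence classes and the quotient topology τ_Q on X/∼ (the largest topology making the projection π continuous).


X/∼ = {[76], [77=78]}; |τ_Q| = 2.

Equivalence classes: [76], [77=78].
Quotient map π: X → X/∼ sends 76 ↦ [76], 77 ↦ [77=78], 78 ↦ [77=78].
For each subset V ⊆ X/∼, compute π^{-1}(V) ⊆ X and check whether π^{-1}(V) ∈ τ. V is open in τ_Q iff π^{-1}(V) ∈ τ.
  V = {}: π^{-1}(V) = ∅ ∈ τ ✓.
  V = {[76]}: π^{-1}(V) = {76} ∉ τ ✗.
  V = {[77=78]}: π^{-1}(V) = {77, 78} ∉ τ ✗.
  V = {[76], [77=78]}: π^{-1}(V) = {76, 77, 78} ∈ τ ✓.
Open sets in the quotient: τ_Q = {{}, {[76], [77=78]}} (2 elements).


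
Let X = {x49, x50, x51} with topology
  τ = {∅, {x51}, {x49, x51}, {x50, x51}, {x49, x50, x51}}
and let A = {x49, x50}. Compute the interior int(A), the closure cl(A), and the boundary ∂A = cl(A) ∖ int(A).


int(A) = ∅, cl(A) = {x49, x50}, ∂A = {x49, x50}.

Closed sets in (X, τ) are complements of opens:
  closed(X, τ) = {∅, {x49}, {x50}, {x49, x50}, {x49, x50, x51}}.
int(A) = ⋃ {U ∈ τ : U ⊆ A}. Opens contained in A: ∅.
Taking the union of these: int(A) = ∅.
cl(A) = ⋂ {C closed : A ⊆ C}. Closed sets containing A: {x49, x50}, {x49, x50, x51}.
Intersecting these: cl(A) = {x49, x50}.
∂A = cl(A) ∖ int(A) = {x49, x50} ∖ ∅ = {x49, x50}.


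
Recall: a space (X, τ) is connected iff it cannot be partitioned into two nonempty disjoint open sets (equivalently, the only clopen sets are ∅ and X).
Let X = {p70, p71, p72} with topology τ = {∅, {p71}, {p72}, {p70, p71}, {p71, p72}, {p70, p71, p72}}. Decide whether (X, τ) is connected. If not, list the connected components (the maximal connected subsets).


(X, τ) is disconnected; components = [{p72}, {p70, p71}].

Find clopen sets (U ∈ τ with X ∖ U ∈ τ):
  U = ∅, X ∖ U = {p70, p71, p72} — both open, so U is clopen.
  U = {p72}, X ∖ U = {p70, p71} — both open, so U is clopen.
  U = {p70, p71}, X ∖ U = {p72} — both open, so U is clopen.
  U = {p70, p71, p72}, X ∖ U = ∅ — both open, so U is clopen.
Nontrivial clopen(s) exist: e.g. {p72}. So (X, τ) is disconnected.
Compute connected components by grouping points that agree on all clopens:
  component: {p72}
  component: {p70, p71}


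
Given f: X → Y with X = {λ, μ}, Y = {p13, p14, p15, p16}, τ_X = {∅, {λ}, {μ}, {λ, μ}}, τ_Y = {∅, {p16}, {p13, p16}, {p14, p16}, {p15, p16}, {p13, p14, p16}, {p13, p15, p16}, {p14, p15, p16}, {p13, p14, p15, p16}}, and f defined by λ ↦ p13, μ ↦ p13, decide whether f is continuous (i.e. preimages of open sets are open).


f IS continuous.

Compute f^{-1}(U) for each U ∈ τ_Y:
  U = ∅: f^{-1}(U) = ∅ ∈ τ_X ✓.
  U = {p16}: f^{-1}(U) = ∅ ∈ τ_X ✓.
  U = {p13, p16}: f^{-1}(U) = {λ, μ} ∈ τ_X ✓.
  U = {p14, p16}: f^{-1}(U) = ∅ ∈ τ_X ✓.
  U = {p15, p16}: f^{-1}(U) = ∅ ∈ τ_X ✓.
  U = {p13, p14, p16}: f^{-1}(U) = {λ, μ} ∈ τ_X ✓.
  U = {p13, p15, p16}: f^{-1}(U) = {λ, μ} ∈ τ_X ✓.
  U = {p14, p15, p16}: f^{-1}(U) = ∅ ∈ τ_X ✓.
  U = {p13, p14, p15, p16}: f^{-1}(U) = {λ, μ} ∈ τ_X ✓.
Every preimage lies in τ_X, so f IS continuous.


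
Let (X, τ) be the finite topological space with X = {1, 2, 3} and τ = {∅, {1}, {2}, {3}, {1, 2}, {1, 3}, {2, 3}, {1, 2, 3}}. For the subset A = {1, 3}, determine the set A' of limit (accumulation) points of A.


A' = ∅

For each x ∈ X, list the open sets U ∈ τ with x ∈ U, then check whether U ∩ (A ∖ {x}) ≠ ∅ for every such U.
  x = 1: open {1} ∋ x has {1} ∩ (A ∖ {1}) = ∅, so x is NOT a limit point.
  x = 2: open {2} ∋ x has {2} ∩ (A ∖ {2}) = ∅, so x is NOT a limit point.
  x = 3: open {3} ∋ x has {3} ∩ (A ∖ {3}) = ∅, so x is NOT a limit point.
Collecting: A' = ∅.


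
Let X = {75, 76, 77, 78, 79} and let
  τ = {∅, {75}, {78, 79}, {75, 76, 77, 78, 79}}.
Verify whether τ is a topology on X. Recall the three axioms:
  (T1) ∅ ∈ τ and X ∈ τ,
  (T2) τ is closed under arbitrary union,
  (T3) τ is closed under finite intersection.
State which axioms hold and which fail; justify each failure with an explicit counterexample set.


τ is NOT a topology on X.

Axiom (T1): ∅ ∈ τ? Yes; X ∈ τ? Yes.
Axiom (T2/T3): check pairwise unions and intersections of members of τ.
Counterexample for (T2): {75} ∪ {78, 79} = {75, 78, 79} ∉ τ. Therefore τ is NOT a topology.


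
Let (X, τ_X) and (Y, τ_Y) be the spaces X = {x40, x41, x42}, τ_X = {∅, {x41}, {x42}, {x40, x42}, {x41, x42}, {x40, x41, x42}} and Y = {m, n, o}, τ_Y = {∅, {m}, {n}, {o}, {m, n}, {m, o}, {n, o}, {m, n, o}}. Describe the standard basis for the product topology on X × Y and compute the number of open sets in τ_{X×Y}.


Basis B = {∅ × ∅, {x41} × {m}, {x41} × {n}, {x41} × {o}, {x42} × {m}, {x42} × {n}, {x42} × {o}, {x40, x42} × {m}, {x40, x42} × {n}, {x40, x42} × {o}, {x41} × {m, n}, {x41} × {m, o}, {x41, x42} × {m}, {x41} × {n, o}, {x41, x42} × {n}, {x41, x42} × {o}, {x42} × {m, n}, {x42} × {m, o}, {x42} × {n, o}, {x40, x41, x42} × {m}, {x40, x41, x42} × {n}, {x40, x41, x42} × {o}, {x41} × {m, n, o}, {x42} × {m, n, o}, {x40, x42} × {m, n}, {x40, x42} × {m, o}, {x40, x42} × {n, o}, {x41, x42} × {m, n}, {x41, x42} × {m, o}, {x41, x42} × {n, o}, {x40, x42} × {m, n, o}, {x40, x41, x42} × {m, n}, {x40, x41, x42} × {m, o}, {x40, x41, x42} × {n, o}, {x41, x42} × {m, n, o}, {x40, x41, x42} × {m, n, o}}; |τ_{X×Y}| = 216.

Enumerate products U × V with U ∈ τ_X, V ∈ τ_Y (deduplicated):
  ∅ × ∅ = {} (∅)
  {x41} × {m} = {(x41,m)}
  {x41} × {n} = {(x41,n)}
  {x41} × {o} = {(x41,o)}
  {x42} × {m} = {(x42,m)}
  {x42} × {n} = {(x42,n)}
  {x42} × {o} = {(x42,o)}
  {x40, x42} × {m} = {(x40,m), (x42,m)}
  {x40, x42} × {n} = {(x40,n), (x42,n)}
  {x40, x42} × {o} = {(x40,o), (x42,o)}
  {x41} × {m, n} = {(x41,m), (x41,n)}
  {x41} × {m, o} = {(x41,m), (x41,o)}
  {x41, x42} × {m} = {(x41,m), (x42,m)}
  {x41} × {n, o} = {(x41,n), (x41,o)}
  {x41, x42} × {n} = {(x41,n), (x42,n)}
  {x41, x42} × {o} = {(x41,o), (x42,o)}
  {x42} × {m, n} = {(x42,m), (x42,n)}
  {x42} × {m, o} = {(x42,m), (x42,o)}
  {x42} × {n, o} = {(x42,n), (x42,o)}
  {x40, x41, x42} × {m} = {(x40,m), (x41,m), (x42,m)}
  {x40, x41, x42} × {n} = {(x40,n), (x41,n), (x42,n)}
  {x40, x41, x42} × {o} = {(x40,o), (x41,o), (x42,o)}
  {x41} × {m, n, o} = {(x41,m), (x41,n), (x41,o)}
  {x42} × {m, n, o} = {(x42,m), (x42,n), (x42,o)}
  {x40, x42} × {m, n} = {(x40,m), (x40,n), (x42,m), (x42,n)}
  {x40, x42} × {m, o} = {(x40,m), (x40,o), (x42,m), (x42,o)}
  {x40, x42} × {n, o} = {(x40,n), (x40,o), (x42,n), (x42,o)}
  {x41, x42} × {m, n} = {(x41,m), (x41,n), (x42,m), (x42,n)}
  {x41, x42} × {m, o} = {(x41,m), (x41,o), (x42,m), (x42,o)}
  {x41, x42} × {n, o} = {(x41,n), (x41,o), (x42,n), (x42,o)}
  {x40, x42} × {m, n, o} = {(x40,m), (x40,n), (x40,o), (x42,m), (x42,n), (x42,o)}
  {x40, x41, x42} × {m, n} = {(x40,m), (x40,n), (x41,m), (x41,n), (x42,m), (x42,n)}
  {x40, x41, x42} × {m, o} = {(x40,m), (x40,o), (x41,m), (x41,o), (x42,m), (x42,o)}
  {x40, x41, x42} × {n, o} = {(x40,n), (x40,o), (x41,n), (x41,o), (x42,n), (x42,o)}
  {x41, x42} × {m, n, o} = {(x41,m), (x41,n), (x41,o), (x42,m), (x42,n), (x42,o)}
  {x40, x41, x42} × {m, n, o} = {(x40,m), (x40,n), (x40,o), (x41,m), (x41,n), (x41,o), (x42,m), (x42,n), (x42,o)}
These 36 distinct sets form the basis B.
Close under arbitrary unions to get τ_{X×Y}; counting gives |τ_{X×Y}| = 216.


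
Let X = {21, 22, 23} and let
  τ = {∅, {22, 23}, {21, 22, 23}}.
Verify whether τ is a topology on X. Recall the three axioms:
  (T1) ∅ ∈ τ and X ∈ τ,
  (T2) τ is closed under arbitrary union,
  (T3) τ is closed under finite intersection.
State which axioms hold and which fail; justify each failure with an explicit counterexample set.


τ IS a topology on X.

Axiom (T1): ∅ ∈ τ? Yes; X ∈ τ? Yes.
Axiom (T2/T3): check pairwise unions and intersections of members of τ.
All pairwise intersections and unions checked — each lies in τ. Therefore τ satisfies (T1), (T2), (T3): it IS a topology on X.


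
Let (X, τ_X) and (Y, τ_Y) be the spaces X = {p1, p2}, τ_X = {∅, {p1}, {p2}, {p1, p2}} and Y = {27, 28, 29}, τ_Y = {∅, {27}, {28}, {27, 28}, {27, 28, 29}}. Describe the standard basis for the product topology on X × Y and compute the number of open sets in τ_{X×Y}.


Basis B = {∅ × ∅, {p1} × {27}, {p1} × {28}, {p2} × {27}, {p2} × {28}, {p1} × {27, 28}, {p1, p2} × {27}, {p1, p2} × {28}, {p2} × {27, 28}, {p1} × {27, 28, 29}, {p2} × {27, 28, 29}, {p1, p2} × {27, 28}, {p1, p2} × {27, 28, 29}}; |τ_{X×Y}| = 25.

Enumerate products U × V with U ∈ τ_X, V ∈ τ_Y (deduplicated):
  ∅ × ∅ = {} (∅)
  {p1} × {27} = {(p1,27)}
  {p1} × {28} = {(p1,28)}
  {p2} × {27} = {(p2,27)}
  {p2} × {28} = {(p2,28)}
  {p1} × {27, 28} = {(p1,27), (p1,28)}
  {p1, p2} × {27} = {(p1,27), (p2,27)}
  {p1, p2} × {28} = {(p1,28), (p2,28)}
  {p2} × {27, 28} = {(p2,27), (p2,28)}
  {p1} × {27, 28, 29} = {(p1,27), (p1,28), (p1,29)}
  {p2} × {27, 28, 29} = {(p2,27), (p2,28), (p2,29)}
  {p1, p2} × {27, 28} = {(p1,27), (p1,28), (p2,27), (p2,28)}
  {p1, p2} × {27, 28, 29} = {(p1,27), (p1,28), (p1,29), (p2,27), (p2,28), (p2,29)}
These 13 distinct sets form the basis B.
Close under arbitrary unions to get τ_{X×Y}; counting gives |τ_{X×Y}| = 25.


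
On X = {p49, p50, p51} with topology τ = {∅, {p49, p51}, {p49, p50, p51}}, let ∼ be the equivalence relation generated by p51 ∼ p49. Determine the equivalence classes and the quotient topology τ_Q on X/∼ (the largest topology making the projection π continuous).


X/∼ = {[p49=p51], [p50]}; |τ_Q| = 3.

Equivalence classes: [p49=p51], [p50].
Quotient map π: X → X/∼ sends p49 ↦ [p49=p51], p50 ↦ [p50], p51 ↦ [p49=p51].
For each subset V ⊆ X/∼, compute π^{-1}(V) ⊆ X and check whether π^{-1}(V) ∈ τ. V is open in τ_Q iff π^{-1}(V) ∈ τ.
  V = {}: π^{-1}(V) = ∅ ∈ τ ✓.
  V = {[p49=p51]}: π^{-1}(V) = {p49, p51} ∈ τ ✓.
  V = {[p50]}: π^{-1}(V) = {p50} ∉ τ ✗.
  V = {[p49=p51], [p50]}: π^{-1}(V) = {p49, p50, p51} ∈ τ ✓.
Open sets in the quotient: τ_Q = {{}, {[p49=p51]}, {[p49=p51], [p50]}} (3 elements).
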